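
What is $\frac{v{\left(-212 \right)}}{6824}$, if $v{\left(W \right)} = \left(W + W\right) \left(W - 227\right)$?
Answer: $\frac{23267}{853} \approx 27.277$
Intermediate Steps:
$v{\left(W \right)} = 2 W \left(-227 + W\right)$
$\frac{v{\left(-212 \right)}}{6824} = \frac{2 \left(-212\right) \left(-227 - 212\right)}{6824} = 2 \left(-212\right) \left(-439\right) \frac{1}{6824} = 186136 \cdot \frac{1}{6824} = \frac{23267}{853}$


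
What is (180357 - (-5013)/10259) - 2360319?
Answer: -22364225145/10259 ≈ -2.1800e+6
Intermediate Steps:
(180357 - (-5013)/10259) - 2360319 = (180357 - 1*(-5013/10259)) - 2360319 = (180357 + 5013/10259) - 2360319 = 1850287476/10259 - 2360319 = -22364225145/10259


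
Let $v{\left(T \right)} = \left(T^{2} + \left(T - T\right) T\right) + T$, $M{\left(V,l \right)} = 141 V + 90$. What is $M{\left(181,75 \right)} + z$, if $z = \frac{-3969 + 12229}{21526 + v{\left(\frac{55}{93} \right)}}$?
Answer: $\frac{2384247125397}{93093257} \approx 25611.0$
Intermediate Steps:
$M{\left(V,l \right)} = 90 + 141 V$
$v{\left(T \right)} = T + T^{2}$ ($v{\left(T \right)} = \left(T^{2} + 0 T\right) + T = \left(T^{2} + 0\right) + T = T^{2} + T = T + T^{2}$)
$z = \frac{35720370}{93093257}$ ($z = \frac{-3969 + 12229}{21526 + \frac{55}{93} \left(1 + \frac{55}{93}\right)} = \frac{8260}{21526 + 55 \cdot \frac{1}{93} \left(1 + 55 \cdot \frac{1}{93}\right)} = \frac{8260}{21526 + \frac{55 \left(1 + \frac{55}{93}\right)}{93}} = \frac{8260}{21526 + \frac{55}{93} \cdot \frac{148}{93}} = \frac{8260}{21526 + \frac{8140}{8649}} = \frac{8260}{\frac{186186514}{8649}} = 8260 \cdot \frac{8649}{186186514} = \frac{35720370}{93093257} \approx 0.38371$)
$M{\left(181,75 \right)} + z = \left(90 + 141 \cdot 181\right) + \frac{35720370}{93093257} = \left(90 + 25521\right) + \frac{35720370}{93093257} = 25611 + \frac{35720370}{93093257} = \frac{2384247125397}{93093257}$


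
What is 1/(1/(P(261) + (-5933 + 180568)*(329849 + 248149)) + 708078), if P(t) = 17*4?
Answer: 100938680798/71472459222086245 ≈ 1.4123e-6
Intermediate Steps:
P(t) = 68
1/(1/(P(261) + (-5933 + 180568)*(329849 + 248149)) + 708078) = 1/(1/(68 + (-5933 + 180568)*(329849 + 248149)) + 708078) = 1/(1/(68 + 174635*577998) + 708078) = 1/(1/(68 + 100938680730) + 708078) = 1/(1/100938680798 + 708078) = 1/(71472459222086245/100938680798) = 100938680798/71472459222086245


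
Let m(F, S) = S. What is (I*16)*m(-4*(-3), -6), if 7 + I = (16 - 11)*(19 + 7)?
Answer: -11808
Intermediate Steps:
I = 123 (I = -7 + (16 - 11)*(19 + 7) = -7 + 5*26 = -7 + 130 = 123)
(I*16)*m(-4*(-3), -6) = (123*16)*(-6) = 1968*(-6) = -11808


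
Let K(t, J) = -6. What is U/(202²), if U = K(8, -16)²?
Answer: 9/10201 ≈ 0.00088227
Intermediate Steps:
U = 36 (U = (-6)² = 36)
U/(202²) = 36/(202²) = 36/40804 = 36*(1/40804) = 9/10201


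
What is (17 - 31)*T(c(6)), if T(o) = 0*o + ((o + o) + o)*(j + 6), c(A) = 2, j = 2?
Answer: -672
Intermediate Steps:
T(o) = 24*o (T(o) = 0*o + ((o + o) + o)*(2 + 6) = 0 + (2*o + o)*8 = 0 + (3*o)*8 = 0 + 24*o = 24*o)
(17 - 31)*T(c(6)) = (17 - 31)*(24*2) = -14*48 = -672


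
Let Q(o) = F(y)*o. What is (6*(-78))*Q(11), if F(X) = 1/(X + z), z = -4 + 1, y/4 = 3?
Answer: -572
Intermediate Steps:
y = 12 (y = 4*3 = 12)
z = -3
F(X) = 1/(-3 + X) (F(X) = 1/(X - 3) = 1/(-3 + X))
Q(o) = o/9 (Q(o) = o/(-3 + 12) = o/9)
(6*(-78))*Q(11) = (6*(-78))*((1/9)*11) = -468*11/9 = -572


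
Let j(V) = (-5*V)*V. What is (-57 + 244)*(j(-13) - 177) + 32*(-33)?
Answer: -192170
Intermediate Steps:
j(V) = -5*V²
(-57 + 244)*(j(-13) - 177) + 32*(-33) = (-57 + 244)*(-5*(-13)² - 177) + 32*(-33) = 187*(-5*169 - 177) - 1056 = 187*(-845 - 177) - 1056 = 187*(-1022) - 1056 = -191114 - 1056 = -192170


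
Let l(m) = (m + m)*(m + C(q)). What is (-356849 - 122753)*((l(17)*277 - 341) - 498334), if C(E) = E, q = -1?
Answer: 166895261174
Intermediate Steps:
l(m) = 2*m*(-1 + m) (l(m) = (m + m)*(m - 1) = (2*m)*(-1 + m) = 2*m*(-1 + m))
(-356849 - 122753)*((l(17)*277 - 341) - 498334) = (-356849 - 122753)*(((2*17*(-1 + 17))*277 - 341) - 498334) = -479602*(((2*17*16)*277 - 341) - 498334) = -479602*((544*277 - 341) - 498334) = -479602*((150688 - 341) - 498334) = -479602*(150347 - 498334) = -479602*(-347987) = 166895261174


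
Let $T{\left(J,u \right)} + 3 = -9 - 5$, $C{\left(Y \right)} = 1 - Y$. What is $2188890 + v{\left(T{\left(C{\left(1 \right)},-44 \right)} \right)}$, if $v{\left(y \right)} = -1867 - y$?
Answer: $2187040$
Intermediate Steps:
$T{\left(J,u \right)} = -17$ ($T{\left(J,u \right)} = -3 - 14 = -17$)
$2188890 + v{\left(T{\left(C{\left(1 \right)},-44 \right)} \right)} = 2188890 - 1850 = 2187040$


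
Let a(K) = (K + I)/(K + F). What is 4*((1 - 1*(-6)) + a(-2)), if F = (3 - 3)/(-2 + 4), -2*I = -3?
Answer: 29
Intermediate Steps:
I = 3/2 (I = -½*(-3) = 3/2 ≈ 1.5000)
F = 0 (F = 0/2 = 0*(½) = 0)
a(K) = (3/2 + K)/K (a(K) = (K + 3/2)/(K + 0) = (3/2 + K)/K)
4*((1 - 1*(-6)) + a(-2)) = 4*((1 - 1*(-6)) + (3/2 - 2)/(-2)) = 4*((1 + 6) - ½*(-½)) = 4*(7 + ¼) = 4*(29/4) = 29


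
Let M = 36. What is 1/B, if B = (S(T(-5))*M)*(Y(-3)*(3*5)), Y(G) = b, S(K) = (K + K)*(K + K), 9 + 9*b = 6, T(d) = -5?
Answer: -1/18000 ≈ -5.5556e-5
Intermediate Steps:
b = -⅓ (b = -1 + (⅑)*6 = -1 + ⅔ = -⅓ ≈ -0.33333)
S(K) = 4*K² (S(K) = (2*K)*(2*K) = 4*K²)
Y(G) = -⅓
B = -18000 (B = ((4*(-5)²)*36)*(-5) = ((4*25)*36)*(-⅓*15) = (100*36)*(-5) = 3600*(-5) = -18000)
1/B = 1/(-18000) = -1/18000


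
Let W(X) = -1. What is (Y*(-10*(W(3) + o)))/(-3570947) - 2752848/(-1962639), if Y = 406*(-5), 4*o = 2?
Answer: 156352303062/111245711891 ≈ 1.4055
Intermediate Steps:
o = 1/2 (o = (1/4)*2 = 1/2 ≈ 0.50000)
Y = -2030
(Y*(-10*(W(3) + o)))/(-3570947) - 2752848/(-1962639) = -(-20300)*(-1 + 1/2)/(-3570947) - 2752848/(-1962639) = -(-20300)*(-1)/2*(-1/3570947) - 2752848*(-1/1962639) = -2030*5*(-1/3570947) + 43696/31153 = -10150*(-1/3570947) + 43696/31153 = 10150/3570947 + 43696/31153 = 156352303062/111245711891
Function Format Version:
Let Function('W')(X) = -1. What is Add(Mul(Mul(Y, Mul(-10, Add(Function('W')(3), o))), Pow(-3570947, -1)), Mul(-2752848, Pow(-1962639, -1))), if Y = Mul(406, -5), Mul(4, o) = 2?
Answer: Rational(156352303062, 111245711891) ≈ 1.4055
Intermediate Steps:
o = Rational(1, 2) (o = Mul(Rational(1, 4), 2) = Rational(1, 2) ≈ 0.50000)
Y = -2030
Add(Mul(Mul(Y, Mul(-10, Add(Function('W')(3), o))), Pow(-3570947, -1)), Mul(-2752848, Pow(-1962639, -1))) = Add(Mul(Mul(-2030, Mul(-10, Add(-1, Rational(1, 2)))), Pow(-3570947, -1)), Mul(-2752848, Pow(-1962639, -1))) = Add(Mul(Mul(-2030, Mul(-10, Rational(-1, 2))), Rational(-1, 3570947)), Mul(-2752848, Rational(-1, 1962639))) = Add(Mul(Mul(-2030, 5), Rational(-1, 3570947)), Rational(43696, 31153)) = Add(Mul(-10150, Rational(-1, 3570947)), Rational(43696, 31153)) = Add(Rational(10150, 3570947), Rational(43696, 31153)) = Rational(156352303062, 111245711891)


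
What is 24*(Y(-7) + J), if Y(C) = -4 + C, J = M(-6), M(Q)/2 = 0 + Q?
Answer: -552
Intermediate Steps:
M(Q) = 2*Q (M(Q) = 2*(0 + Q) = 2*Q)
J = -12 (J = 2*(-6) = -12)
24*(Y(-7) + J) = 24*((-4 - 7) - 12) = 24*(-11 - 12) = 24*(-23) = -552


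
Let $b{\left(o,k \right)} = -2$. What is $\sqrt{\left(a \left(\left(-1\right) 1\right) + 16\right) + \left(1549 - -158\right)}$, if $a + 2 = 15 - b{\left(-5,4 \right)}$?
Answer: $2 \sqrt{427} \approx 41.328$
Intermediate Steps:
$a = 15$ ($a = -2 + \left(15 - -2\right) = -2 + \left(15 + 2\right) = -2 + 17 = 15$)
$\sqrt{\left(a \left(\left(-1\right) 1\right) + 16\right) + \left(1549 - -158\right)} = \sqrt{\left(15 \left(\left(-1\right) 1\right) + 16\right) + \left(1549 - -158\right)} = \sqrt{\left(15 \left(-1\right) + 16\right) + \left(1549 + 158\right)} = \sqrt{\left(-15 + 16\right) + 1707} = \sqrt{1 + 1707} = \sqrt{1708} = 2 \sqrt{427}$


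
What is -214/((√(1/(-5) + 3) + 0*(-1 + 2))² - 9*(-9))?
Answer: -1070/419 ≈ -2.5537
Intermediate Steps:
-214/((√(1/(-5) + 3) + 0*(-1 + 2))² - 9*(-9)) = -214/((√(-⅕ + 3) + 0*1)² + 81) = -214/((√(14/5) + 0)² + 81) = -214/((√70/5 + 0)² + 81) = -214/((√70/5)² + 81) = -214/(14/5 + 81) = -214/419/5 = -214*5/419 = -1070/419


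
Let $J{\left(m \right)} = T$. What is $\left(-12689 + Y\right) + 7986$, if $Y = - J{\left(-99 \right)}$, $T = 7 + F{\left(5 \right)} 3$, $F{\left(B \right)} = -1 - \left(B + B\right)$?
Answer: $-4677$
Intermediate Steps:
$F{\left(B \right)} = -1 - 2 B$
$T = -26$ ($T = 7 + \left(-1 - 10\right) 3 = 7 - 33 = -26$)
$J{\left(m \right)} = -26$
$Y = 26$ ($Y = \left(-1\right) \left(-26\right) = 26$)
$\left(-12689 + Y\right) + 7986 = \left(-12689 + 26\right) + 7986 = -12663 + 7986 = -4677$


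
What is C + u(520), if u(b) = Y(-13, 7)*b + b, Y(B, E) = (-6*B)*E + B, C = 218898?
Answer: 496578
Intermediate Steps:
Y(B, E) = B - 6*B*E (Y(B, E) = -6*B*E + B = B - 6*B*E)
u(b) = 534*b (u(b) = (-13*(1 - 6*7))*b + b = (-13*(1 - 42))*b + b = (-13*(-41))*b + b = 533*b + b = 534*b)
C + u(520) = 218898 + 534*520 = 218898 + 277680 = 496578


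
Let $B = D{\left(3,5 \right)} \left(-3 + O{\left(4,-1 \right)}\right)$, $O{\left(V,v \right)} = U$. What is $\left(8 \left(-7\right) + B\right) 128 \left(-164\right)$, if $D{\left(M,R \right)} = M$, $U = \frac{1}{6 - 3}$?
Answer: $1343488$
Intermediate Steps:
$U = \frac{1}{3} \approx 0.33333$
$O{\left(V,v \right)} = \frac{1}{3}$
$B = -8$ ($B = 3 \left(-3 + \frac{1}{3}\right) = 3 \left(- \frac{8}{3}\right) = -8$)
$\left(8 \left(-7\right) + B\right) 128 \left(-164\right) = \left(8 \left(-7\right) - 8\right) 128 \left(-164\right) = \left(-56 - 8\right) 128 \left(-164\right) = \left(-64\right) 128 \left(-164\right) = \left(-8192\right) \left(-164\right) = 1343488$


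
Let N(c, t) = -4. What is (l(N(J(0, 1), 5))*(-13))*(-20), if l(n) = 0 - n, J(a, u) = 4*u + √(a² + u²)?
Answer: 1040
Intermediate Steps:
J(a, u) = √(a² + u²) + 4*u
l(n) = -n
(l(N(J(0, 1), 5))*(-13))*(-20) = (-1*(-4)*(-13))*(-20) = (4*(-13))*(-20) = -52*(-20) = 1040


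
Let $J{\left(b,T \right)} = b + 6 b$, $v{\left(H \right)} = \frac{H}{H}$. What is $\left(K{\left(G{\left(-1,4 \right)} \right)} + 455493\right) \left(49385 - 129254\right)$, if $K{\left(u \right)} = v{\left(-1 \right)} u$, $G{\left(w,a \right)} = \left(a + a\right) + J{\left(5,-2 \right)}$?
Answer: $-36383204784$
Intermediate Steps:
$v{\left(H \right)} = 1$
$J{\left(b,T \right)} = 7 b$
$G{\left(w,a \right)} = 35 + 2 a$ ($G{\left(w,a \right)} = \left(a + a\right) + 7 \cdot 5 = 2 a + 35 = 35 + 2 a$)
$K{\left(u \right)} = u$ ($K{\left(u \right)} = 1 u = u$)
$\left(K{\left(G{\left(-1,4 \right)} \right)} + 455493\right) \left(49385 - 129254\right) = \left(\left(35 + 2 \cdot 4\right) + 455493\right) \left(49385 - 129254\right) = \left(\left(35 + 8\right) + 455493\right) \left(-79869\right) = \left(43 + 455493\right) \left(-79869\right) = 455536 \left(-79869\right) = -36383204784$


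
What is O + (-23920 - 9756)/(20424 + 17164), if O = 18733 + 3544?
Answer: 209328550/9397 ≈ 22276.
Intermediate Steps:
O = 22277
O + (-23920 - 9756)/(20424 + 17164) = 22277 + (-23920 - 9756)/(20424 + 17164) = 22277 - 33676/37588 = 22277 - 33676*1/37588 = 22277 - 8419/9397 = 209328550/9397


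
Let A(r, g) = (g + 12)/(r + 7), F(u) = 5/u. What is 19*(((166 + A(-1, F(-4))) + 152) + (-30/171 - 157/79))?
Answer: 11442263/1896 ≈ 6034.9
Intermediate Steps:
A(r, g) = (12 + g)/(7 + r)
19*(((166 + A(-1, F(-4))) + 152) + (-30/171 - 157/79)) = 19*(((166 + (12 + 5/(-4))/(7 - 1)) + 152) + (-30/171 - 157/79)) = 19*(((166 + (12 + 5*(-1/4))/6) + 152) + (-30*1/171 - 157*1/79)) = 19*(((166 + (12 - 5/4)/6) + 152) + (-10/57 - 157/79)) = 19*(((166 + (1/6)*(43/4)) + 152) - 9739/4503) = 19*(((166 + 43/24) + 152) - 9739/4503) = 19*((4027/24 + 152) - 9739/4503) = 19*(7675/24 - 9739/4503) = 19*(11442263/36024) = 11442263/1896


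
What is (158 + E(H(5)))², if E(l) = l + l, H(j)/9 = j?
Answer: 61504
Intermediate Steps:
H(j) = 9*j
E(l) = 2*l
(158 + E(H(5)))² = (158 + 2*(9*5))² = (158 + 2*45)² = (158 + 90)² = 248² = 61504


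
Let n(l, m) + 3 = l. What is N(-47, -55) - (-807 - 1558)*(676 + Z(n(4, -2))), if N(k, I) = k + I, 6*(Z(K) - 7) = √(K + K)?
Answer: 1615193 + 2365*√2/6 ≈ 1.6158e+6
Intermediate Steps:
n(l, m) = -3 + l
Z(K) = 7 + √2*√K/6 (Z(K) = 7 + √(K + K)/6 = 7 + √(2*K)/6 = 7 + (√2*√K)/6 = 7 + √2*√K/6)
N(k, I) = I + k
N(-47, -55) - (-807 - 1558)*(676 + Z(n(4, -2))) = (-55 - 47) - (-807 - 1558)*(676 + (7 + √2*√(-3 + 4)/6)) = -102 - (-2365)*(676 + (7 + √2*√1/6)) = -102 - (-2365)*(676 + (7 + (⅙)*√2*1)) = -102 - (-2365)*(676 + (7 + √2/6)) = -102 - (-2365)*(683 + √2/6) = -102 - (-1615295 - 2365*√2/6) = -102 + (1615295 + 2365*√2/6) = 1615193 + 2365*√2/6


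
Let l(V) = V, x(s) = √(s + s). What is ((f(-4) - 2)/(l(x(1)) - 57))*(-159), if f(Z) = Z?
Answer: -54378/3247 - 954*√2/3247 ≈ -17.163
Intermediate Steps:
x(s) = √2*√s (x(s) = √(2*s) = √2*√s)
((f(-4) - 2)/(l(x(1)) - 57))*(-159) = ((-4 - 2)/(√2*√1 - 57))*(-159) = -6/(√2*1 - 57)*(-159) = -6/(√2 - 57)*(-159) = -6/(-57 + √2)*(-159) = 954/(-57 + √2)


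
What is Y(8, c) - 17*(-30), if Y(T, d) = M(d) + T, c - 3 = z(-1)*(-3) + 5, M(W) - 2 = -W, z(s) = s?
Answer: 509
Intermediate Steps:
M(W) = 2 - W
c = 11 (c = 3 + (-1*(-3) + 5) = 3 + (3 + 5) = 3 + 8 = 11)
Y(T, d) = 2 + T - d (Y(T, d) = (2 - d) + T = 2 + T - d)
Y(8, c) - 17*(-30) = (2 + 8 - 1*11) - 17*(-30) = (2 + 8 - 11) + 510 = -1 + 510 = 509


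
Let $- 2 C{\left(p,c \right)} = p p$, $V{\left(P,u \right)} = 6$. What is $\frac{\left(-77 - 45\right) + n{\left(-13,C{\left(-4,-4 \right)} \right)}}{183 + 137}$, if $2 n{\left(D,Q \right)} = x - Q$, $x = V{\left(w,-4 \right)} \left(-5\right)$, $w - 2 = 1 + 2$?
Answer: $- \frac{133}{320} \approx -0.41563$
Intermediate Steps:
$w = 5$ ($w = 2 + \left(1 + 2\right) = 2 + 3 = 5$)
$C{\left(p,c \right)} = - \frac{p^{2}}{2}$ ($C{\left(p,c \right)} = - \frac{p p}{2} = - \frac{p^{2}}{2}$)
$x = -30$ ($x = 6 \left(-5\right) = -30$)
$n{\left(D,Q \right)} = -15 - \frac{Q}{2}$ ($n{\left(D,Q \right)} = \frac{-30 - Q}{2} = -15 - \frac{Q}{2}$)
$\frac{\left(-77 - 45\right) + n{\left(-13,C{\left(-4,-4 \right)} \right)}}{183 + 137} = \frac{\left(-77 - 45\right) - \left(15 + \frac{\left(- \frac{1}{2}\right) \left(-4\right)^{2}}{2}\right)}{183 + 137} = \frac{\left(-77 - 45\right) - \left(15 + \frac{\left(- \frac{1}{2}\right) 16}{2}\right)}{320} = \left(-122 - 11\right) \frac{1}{320} = \left(-133\right) \frac{1}{320} = - \frac{133}{320}$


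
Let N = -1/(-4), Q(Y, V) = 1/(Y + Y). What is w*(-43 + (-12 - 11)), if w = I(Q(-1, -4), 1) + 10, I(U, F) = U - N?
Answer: -1221/2 ≈ -610.50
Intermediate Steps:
Q(Y, V) = 1/(2*Y)
N = ¼ (N = -1*(-¼) = ¼ ≈ 0.25000)
I(U, F) = -¼ + U (I(U, F) = U - 1*¼ = U - ¼ = -¼ + U)
w = 37/4 (w = (-¼ + (½)/(-1)) + 10 = (-¼ + (½)*(-1)) + 10 = (-¼ - ½) + 10 = -¾ + 10 = 37/4 ≈ 9.2500)
w*(-43 + (-12 - 11)) = 37*(-43 + (-12 - 11))/4 = 37*(-43 - 23)/4 = (37/4)*(-66) = -1221/2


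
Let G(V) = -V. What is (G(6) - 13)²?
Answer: 361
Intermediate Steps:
(G(6) - 13)² = (-1*6 - 13)² = (-6 - 13)² = (-19)² = 361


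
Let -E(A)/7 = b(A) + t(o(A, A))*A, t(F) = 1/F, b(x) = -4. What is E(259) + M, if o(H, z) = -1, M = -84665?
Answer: -82824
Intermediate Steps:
t(F) = 1/F
E(A) = 28 + 7*A (E(A) = -7*(-4 + A/(-1)) = -7*(-4 - A) = 28 + 7*A)
E(259) + M = (28 + 7*259) - 84665 = (28 + 1813) - 84665 = 1841 - 84665 = -82824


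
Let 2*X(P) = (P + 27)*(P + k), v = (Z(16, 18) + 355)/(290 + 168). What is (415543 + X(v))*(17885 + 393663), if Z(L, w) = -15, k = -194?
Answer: 8910389235049892/52441 ≈ 1.6991e+11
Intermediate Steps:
v = 170/229 (v = (-15 + 355)/(290 + 168) = 340/458 = 340*(1/458) = 170/229 ≈ 0.74236)
X(P) = (-194 + P)*(27 + P)/2 (X(P) = ((P + 27)*(P - 194))/2 = ((27 + P)*(-194 + P))/2 = ((-194 + P)*(27 + P))/2 = (-194 + P)*(27 + P)/2)
(415543 + X(v))*(17885 + 393663) = (415543 + (-2619 + (170/229)**2/2 - 167/2*170/229))*(17885 + 393663) = (415543 + (-2619 + (1/2)*(28900/52441) - 14195/229))*411548 = (415543 + (-2619 + 14450/52441 - 14195/229))*411548 = (415543 - 140579184/52441)*411548 = (21650911279/52441)*411548 = 8910389235049892/52441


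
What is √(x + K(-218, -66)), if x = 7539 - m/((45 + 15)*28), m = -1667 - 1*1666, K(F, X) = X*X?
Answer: √233180885/140 ≈ 109.07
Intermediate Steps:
K(F, X) = X²
m = -3333 (m = -1667 - 1666 = -3333)
x = 4222951/560 (x = 7539 - (-3333)/((45 + 15)*28) = 7539 - (-3333)/(60*28) = 7539 - (-3333)/1680 = 7539 - 1*(-1111/560) = 7539 + 1111/560 = 4222951/560 ≈ 7541.0)
√(x + K(-218, -66)) = √(4222951/560 + (-66)²) = √(4222951/560 + 4356) = √(6662311/560) = √233180885/140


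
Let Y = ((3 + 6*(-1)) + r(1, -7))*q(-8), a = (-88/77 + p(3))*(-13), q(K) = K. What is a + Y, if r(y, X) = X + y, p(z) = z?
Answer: 335/7 ≈ 47.857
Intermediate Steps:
a = -169/7 (a = (-88/77 + 3)*(-13) = (-88*1/77 + 3)*(-13) = (-8/7 + 3)*(-13) = (13/7)*(-13) = -169/7 ≈ -24.143)
Y = 72 (Y = ((3 + 6*(-1)) + (-7 + 1))*(-8) = ((3 - 6) - 6)*(-8) = (-3 - 6)*(-8) = -9*(-8) = 72)
a + Y = -169/7 + 72 = 335/7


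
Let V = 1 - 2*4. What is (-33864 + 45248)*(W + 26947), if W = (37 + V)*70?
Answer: 330671048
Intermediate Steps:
V = -7 (V = 1 - 8 = -7)
W = 2100 (W = (37 - 7)*70 = 30*70 = 2100)
(-33864 + 45248)*(W + 26947) = (-33864 + 45248)*(2100 + 26947) = 11384*29047 = 330671048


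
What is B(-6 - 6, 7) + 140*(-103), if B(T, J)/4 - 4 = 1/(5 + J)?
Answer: -43211/3 ≈ -14404.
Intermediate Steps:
B(T, J) = 16 + 4/(5 + J)
B(-6 - 6, 7) + 140*(-103) = 4*(21 + 4*7)/(5 + 7) + 140*(-103) = 4*(21 + 28)/12 - 14420 = 4*(1/12)*49 - 14420 = 49/3 - 14420 = -43211/3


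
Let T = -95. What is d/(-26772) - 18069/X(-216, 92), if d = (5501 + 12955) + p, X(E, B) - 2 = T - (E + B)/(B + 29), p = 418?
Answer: 29161443341/148972794 ≈ 195.75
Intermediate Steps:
X(E, B) = -93 - (B + E)/(29 + B) (X(E, B) = 2 + (-95 - (E + B)/(B + 29)) = 2 + (-95 - (B + E)/(29 + B)) = -93 - (B + E)/(29 + B))
d = 18874 (d = (5501 + 12955) + 418 = 18456 + 418 = 18874)
d/(-26772) - 18069/X(-216, 92) = 18874/(-26772) - 18069*(29 + 92)/(-2697 - 1*(-216) - 94*92) = 18874*(-1/26772) - 18069*121/(-2697 + 216 - 8648) = -9437/13386 - 18069/((1/121)*(-11129)) = -9437/13386 - 18069/(-11129/121) = -9437/13386 - 18069*(-121/11129) = -9437/13386 + 2186349/11129 = 29161443341/148972794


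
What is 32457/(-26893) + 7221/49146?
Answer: -466979123/440561126 ≈ -1.0600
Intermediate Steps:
32457/(-26893) + 7221/49146 = 32457*(-1/26893) + 7221*(1/49146) = -32457/26893 + 2407/16382 = -466979123/440561126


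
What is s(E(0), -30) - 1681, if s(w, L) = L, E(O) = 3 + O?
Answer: -1711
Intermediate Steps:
s(E(0), -30) - 1681 = -30 - 1681 = -1711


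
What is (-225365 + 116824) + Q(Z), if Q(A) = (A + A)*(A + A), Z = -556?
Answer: 1128003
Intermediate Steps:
Q(A) = 4*A² (Q(A) = (2*A)*(2*A) = 4*A²)
(-225365 + 116824) + Q(Z) = (-225365 + 116824) + 4*(-556)² = -108541 + 4*309136 = -108541 + 1236544 = 1128003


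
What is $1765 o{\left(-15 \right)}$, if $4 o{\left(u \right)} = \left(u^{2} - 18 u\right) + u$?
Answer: $211800$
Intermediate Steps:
$o{\left(u \right)} = - \frac{17 u}{4} + \frac{u^{2}}{4}$ ($o{\left(u \right)} = \frac{\left(u^{2} - 18 u\right) + u}{4} = \frac{u^{2} - 17 u}{4} = - \frac{17 u}{4} + \frac{u^{2}}{4}$)
$1765 o{\left(-15 \right)} = 1765 \cdot \frac{1}{4} \left(-15\right) \left(-17 - 15\right) = 1765 \cdot \frac{1}{4} \left(-15\right) \left(-32\right) = 1765 \cdot 120 = 211800$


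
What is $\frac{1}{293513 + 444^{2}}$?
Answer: $\frac{1}{490649} \approx 2.0381 \cdot 10^{-6}$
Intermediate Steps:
$\frac{1}{293513 + 444^{2}} = \frac{1}{293513 + 197136} = \frac{1}{490649}$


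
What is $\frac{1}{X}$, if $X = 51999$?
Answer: $\frac{1}{51999} \approx 1.9231 \cdot 10^{-5}$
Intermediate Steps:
$\frac{1}{X} = \frac{1}{51999}$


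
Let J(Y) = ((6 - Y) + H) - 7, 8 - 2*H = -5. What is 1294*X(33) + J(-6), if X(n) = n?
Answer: 85427/2 ≈ 42714.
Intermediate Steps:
H = 13/2 (H = 4 - ½*(-5) = 4 + 5/2 = 13/2 ≈ 6.5000)
J(Y) = 11/2 - Y (J(Y) = ((6 - Y) + 13/2) - 7 = (25/2 - Y) - 7 = 11/2 - Y)
1294*X(33) + J(-6) = 1294*33 + (11/2 - 1*(-6)) = 42702 + (11/2 + 6) = 42702 + 23/2 = 85427/2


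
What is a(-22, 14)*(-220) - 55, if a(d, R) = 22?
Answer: -4895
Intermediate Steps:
a(-22, 14)*(-220) - 55 = 22*(-220) - 55 = -4840 - 55 = -4895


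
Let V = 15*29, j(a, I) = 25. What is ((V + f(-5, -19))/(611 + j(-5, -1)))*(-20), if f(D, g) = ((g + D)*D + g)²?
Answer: -53180/159 ≈ -334.47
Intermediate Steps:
f(D, g) = (g + D*(D + g))² (f(D, g) = ((D + g)*D + g)² = (D*(D + g) + g)² = (g + D*(D + g))²)
V = 435
((V + f(-5, -19))/(611 + j(-5, -1)))*(-20) = ((435 + (-19 + (-5)² - 5*(-19))²)/(611 + 25))*(-20) = ((435 + (-19 + 25 + 95)²)/636)*(-20) = ((435 + 101²)*(1/636))*(-20) = ((435 + 10201)*(1/636))*(-20) = (10636*(1/636))*(-20) = (2659/159)*(-20) = -53180/159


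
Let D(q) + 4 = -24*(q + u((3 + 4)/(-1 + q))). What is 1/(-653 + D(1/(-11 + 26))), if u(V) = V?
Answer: -5/2393 ≈ -0.0020894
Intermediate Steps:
D(q) = -4 - 168/(-1 + q) - 24*q (D(q) = -4 - 24*(q + (3 + 4)/(-1 + q)) = -4 - 24*(q + 7/(-1 + q)) = -4 + (-168/(-1 + q) - 24*q) = -4 - 168/(-1 + q) - 24*q)
1/(-653 + D(1/(-11 + 26))) = 1/(-653 + 4*(-41 - 6/(-11 + 26)² + 5/(-11 + 26))/(-1 + 1/(-11 + 26))) = 1/(-653 + 4*(-41 - 6*(1/15)² + 5/15)/(-1 + 1/15)) = 1/(-653 + 4*(-41 - 6*(1/15)² + 5*(1/15))/(-1 + 1/15)) = 1/(-653 + 4*(-41 - 6*1/225 + ⅓)/(-14/15)) = 1/(-653 + 4*(-15/14)*(-41 - 2/75 + ⅓)) = 1/(-653 + 4*(-15/14)*(-3052/75)) = 1/(-653 + 872/5) = 1/(-2393/5) = -5/2393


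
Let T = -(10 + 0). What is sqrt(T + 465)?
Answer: sqrt(455) ≈ 21.331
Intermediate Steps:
T = -10 (T = -1*10 = -10)
sqrt(T + 465) = sqrt(-10 + 465) = sqrt(455)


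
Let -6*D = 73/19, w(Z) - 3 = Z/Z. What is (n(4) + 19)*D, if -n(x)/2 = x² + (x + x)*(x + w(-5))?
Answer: 3431/38 ≈ 90.289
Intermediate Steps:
w(Z) = 4 (w(Z) = 3 + Z/Z = 3 + 1 = 4)
D = -73/114 (D = -73/(6*19) = -⅙*73/19 = -73/114 ≈ -0.64035)
n(x) = -2*x² - 4*x*(4 + x) (n(x) = -2*(x² + (x + x)*(x + 4)) = -2*(x² + (2*x)*(4 + x)) = -2*(x² + 2*x*(4 + x)) = -2*x² - 4*x*(4 + x))
(n(4) + 19)*D = (-2*4*(8 + 3*4) + 19)*(-73/114) = (-2*4*(8 + 12) + 19)*(-73/114) = (-2*4*20 + 19)*(-73/114) = (-160 + 19)*(-73/114) = -141*(-73/114) = 3431/38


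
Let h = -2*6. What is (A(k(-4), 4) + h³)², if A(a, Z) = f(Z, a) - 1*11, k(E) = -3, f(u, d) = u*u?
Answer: 2968729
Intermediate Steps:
f(u, d) = u²
A(a, Z) = -11 + Z² (A(a, Z) = Z² - 1*11 = Z² - 11 = -11 + Z²)
h = -12
(A(k(-4), 4) + h³)² = ((-11 + 4²) + (-12)³)² = ((-11 + 16) - 1728)² = (5 - 1728)² = (-1723)² = 2968729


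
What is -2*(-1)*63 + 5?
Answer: 131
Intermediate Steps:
-2*(-1)*63 + 5 = 2*63 + 5 = 126 + 5 = 131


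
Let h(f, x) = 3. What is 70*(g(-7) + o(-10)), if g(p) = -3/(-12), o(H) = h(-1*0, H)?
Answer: 455/2 ≈ 227.50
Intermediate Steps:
o(H) = 3
g(p) = ¼ (g(p) = -3*(-1/12) = ¼)
70*(g(-7) + o(-10)) = 70*(¼ + 3) = 70*(13/4) = 455/2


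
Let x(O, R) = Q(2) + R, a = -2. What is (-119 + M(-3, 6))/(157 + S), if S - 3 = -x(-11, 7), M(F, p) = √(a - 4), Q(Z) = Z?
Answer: -119/151 + I*√6/151 ≈ -0.78808 + 0.016222*I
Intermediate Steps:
x(O, R) = 2 + R
M(F, p) = I*√6 (M(F, p) = √(-2 - 4) = √(-6) = I*√6)
S = -6 (S = 3 - (2 + 7) = 3 - 1*9 = 3 - 9 = -6)
(-119 + M(-3, 6))/(157 + S) = (-119 + I*√6)/(157 - 6) = (-119 + I*√6)/151 = -119/151 + I*√6/151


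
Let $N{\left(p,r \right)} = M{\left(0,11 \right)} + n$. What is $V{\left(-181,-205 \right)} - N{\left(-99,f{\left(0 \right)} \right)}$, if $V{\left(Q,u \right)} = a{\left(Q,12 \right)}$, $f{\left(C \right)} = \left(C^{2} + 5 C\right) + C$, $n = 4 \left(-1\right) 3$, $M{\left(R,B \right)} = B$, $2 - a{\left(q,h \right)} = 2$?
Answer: $1$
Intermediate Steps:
$a{\left(q,h \right)} = 0$ ($a{\left(q,h \right)} = 2 - 2 = 0$)
$n = -12$ ($n = \left(-4\right) 3 = -12$)
$f{\left(C \right)} = C^{2} + 6 C$
$N{\left(p,r \right)} = -1$ ($N{\left(p,r \right)} = 11 - 12 = -1$)
$V{\left(Q,u \right)} = 0$
$V{\left(-181,-205 \right)} - N{\left(-99,f{\left(0 \right)} \right)} = 0 - -1 = 0 + 1 = 1$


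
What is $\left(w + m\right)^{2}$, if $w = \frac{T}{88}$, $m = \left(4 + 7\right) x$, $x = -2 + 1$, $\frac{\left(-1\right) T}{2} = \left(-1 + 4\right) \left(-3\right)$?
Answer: $\frac{225625}{1936} \approx 116.54$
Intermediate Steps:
$T = 18$ ($T = - 2 \left(-1 + 4\right) \left(-3\right) = - 2 \cdot 3 \left(-3\right) = \left(-2\right) \left(-9\right) = 18$)
$x = -1$
$m = -11$ ($m = \left(4 + 7\right) \left(-1\right) = 11 \left(-1\right) = -11$)
$w = \frac{9}{44}$ ($w = \frac{18}{88} = 18 \cdot \frac{1}{88} = \frac{9}{44} \approx 0.20455$)
$\left(w + m\right)^{2} = \left(\frac{9}{44} - 11\right)^{2} = \left(- \frac{475}{44}\right)^{2} = \frac{225625}{1936}$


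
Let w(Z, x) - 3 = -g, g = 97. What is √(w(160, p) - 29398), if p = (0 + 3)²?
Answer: 2*I*√7373 ≈ 171.73*I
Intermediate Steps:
p = 9 (p = 3² = 9)
w(Z, x) = -94 (w(Z, x) = 3 - 1*97 = 3 - 97 = -94)
√(w(160, p) - 29398) = √(-94 - 29398) = √(-29492) = 2*I*√7373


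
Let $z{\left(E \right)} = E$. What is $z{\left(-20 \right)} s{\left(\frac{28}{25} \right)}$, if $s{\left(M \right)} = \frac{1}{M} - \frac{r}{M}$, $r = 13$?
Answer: $\frac{1500}{7} \approx 214.29$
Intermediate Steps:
$s{\left(M \right)} = - \frac{12}{M}$ ($s{\left(M \right)} = \frac{1}{M} - \frac{13}{M} = - \frac{12}{M}$)
$z{\left(-20 \right)} s{\left(\frac{28}{25} \right)} = - 20 \left(- \frac{12}{28 \cdot \frac{1}{25}}\right) = - 20 \left(- \frac{12}{\frac{28}{25}}\right) = - 20 \left(\left(-12\right) \frac{25}{28}\right) = \left(-20\right) \left(- \frac{75}{7}\right) = \frac{1500}{7}$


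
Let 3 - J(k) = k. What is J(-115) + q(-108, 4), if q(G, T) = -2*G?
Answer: 334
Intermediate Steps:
J(k) = 3 - k
J(-115) + q(-108, 4) = (3 - 1*(-115)) - 2*(-108) = (3 + 115) + 216 = 118 + 216 = 334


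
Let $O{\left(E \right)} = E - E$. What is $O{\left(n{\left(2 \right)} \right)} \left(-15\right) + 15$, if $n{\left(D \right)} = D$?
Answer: $15$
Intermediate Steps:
$O{\left(E \right)} = 0$
$O{\left(n{\left(2 \right)} \right)} \left(-15\right) + 15 = 0 \left(-15\right) + 15 = 0 + 15 = 15$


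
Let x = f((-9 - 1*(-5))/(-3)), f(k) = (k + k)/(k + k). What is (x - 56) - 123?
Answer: -178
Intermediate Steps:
f(k) = 1 (f(k) = (2*k)/((2*k)) = (2*k)*(1/(2*k)) = 1)
x = 1
(x - 56) - 123 = (1 - 56) - 123 = -55 - 123 = -178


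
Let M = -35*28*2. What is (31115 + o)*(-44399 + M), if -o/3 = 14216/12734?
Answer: -9183156075279/6367 ≈ -1.4423e+9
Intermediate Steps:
M = -1960 (M = -980*2 = -1960)
o = -21324/6367 (o = -42648/12734 = -3*7108/6367 = -21324/6367 ≈ -3.3491)
(31115 + o)*(-44399 + M) = (31115 - 21324/6367)*(-44399 - 1960) = (198087881/6367)*(-46359) = -9183156075279/6367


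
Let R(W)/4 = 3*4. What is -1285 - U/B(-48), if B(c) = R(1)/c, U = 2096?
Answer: 811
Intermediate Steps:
R(W) = 48 (R(W) = 4*(3*4) = 4*12 = 48)
B(c) = 48/c
-1285 - U/B(-48) = -1285 - 2096/(48/(-48)) = -1285 - 2096/(48*(-1/48)) = -1285 - 2096/(-1) = -1285 - 2096*(-1) = -1285 - 1*(-2096) = -1285 + 2096 = 811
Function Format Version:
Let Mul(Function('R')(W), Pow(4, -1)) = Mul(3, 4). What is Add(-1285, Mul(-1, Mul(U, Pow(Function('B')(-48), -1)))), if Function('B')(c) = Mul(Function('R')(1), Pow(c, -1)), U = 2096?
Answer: 811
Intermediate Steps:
Function('R')(W) = 48 (Function('R')(W) = Mul(4, Mul(3, 4)) = Mul(4, 12) = 48)
Function('B')(c) = Mul(48, Pow(c, -1))
Add(-1285, Mul(-1, Mul(U, Pow(Function('B')(-48), -1)))) = Add(-1285, Mul(-1, Mul(2096, Pow(Mul(48, Pow(-48, -1)), -1)))) = Add(-1285, Mul(-1, Mul(2096, Pow(Mul(48, Rational(-1, 48)), -1)))) = Add(-1285, Mul(-1, Mul(2096, Pow(-1, -1)))) = Add(-1285, Mul(-1, Mul(2096, -1))) = Add(-1285, Mul(-1, -2096)) = Add(-1285, 2096) = 811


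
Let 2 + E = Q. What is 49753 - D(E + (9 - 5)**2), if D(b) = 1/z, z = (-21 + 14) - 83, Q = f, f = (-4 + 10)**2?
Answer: 4477771/90 ≈ 49753.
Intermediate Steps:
f = 36 (f = 6**2 = 36)
Q = 36
z = -90 (z = -7 - 83 = -90)
E = 34 (E = -2 + 36 = 34)
D(b) = -1/90 (D(b) = 1/(-90) = -1/90)
49753 - D(E + (9 - 5)**2) = 49753 - 1*(-1/90) = 49753 + 1/90 = 4477771/90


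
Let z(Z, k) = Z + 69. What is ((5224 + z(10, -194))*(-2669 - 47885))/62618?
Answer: -134043931/31309 ≈ -4281.3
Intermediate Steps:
z(Z, k) = 69 + Z
((5224 + z(10, -194))*(-2669 - 47885))/62618 = ((5224 + (69 + 10))*(-2669 - 47885))/62618 = ((5224 + 79)*(-50554))*(1/62618) = (5303*(-50554))*(1/62618) = -268087862*1/62618 = -134043931/31309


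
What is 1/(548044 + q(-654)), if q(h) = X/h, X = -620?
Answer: 327/179210698 ≈ 1.8247e-6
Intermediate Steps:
q(h) = -620/h
1/(548044 + q(-654)) = 1/(548044 - 620/(-654)) = 1/(548044 - 620*(-1/654)) = 1/(548044 + 310/327) = 1/(179210698/327) = 327/179210698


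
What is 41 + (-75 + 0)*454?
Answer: -34009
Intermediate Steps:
41 + (-75 + 0)*454 = 41 - 75*454 = 41 - 34050 = -34009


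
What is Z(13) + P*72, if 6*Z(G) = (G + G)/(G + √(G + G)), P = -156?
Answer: -370643/33 - √26/33 ≈ -11232.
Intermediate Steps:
Z(G) = G/(3*(G + √2*√G)) (Z(G) = ((G + G)/(G + √(G + G)))/6 = ((2*G)/(G + √(2*G)))/6 = ((2*G)/(G + √2*√G))/6 = (2*G/(G + √2*√G))/6 = G/(3*(G + √2*√G)))
Z(13) + P*72 = (⅓)*13/(13 + √2*√13) - 156*72 = (⅓)*13/(13 + √26) - 11232 = 13/(3*(13 + √26)) - 11232 = -11232 + 13/(3*(13 + √26))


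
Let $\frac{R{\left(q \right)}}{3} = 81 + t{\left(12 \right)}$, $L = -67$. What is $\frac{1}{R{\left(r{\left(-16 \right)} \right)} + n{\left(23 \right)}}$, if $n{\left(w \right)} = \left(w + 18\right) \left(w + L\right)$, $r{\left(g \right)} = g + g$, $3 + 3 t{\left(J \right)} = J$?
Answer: $- \frac{1}{1552} \approx -0.00064433$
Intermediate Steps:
$t{\left(J \right)} = -1 + \frac{J}{3}$
$r{\left(g \right)} = 2 g$
$R{\left(q \right)} = 252$ ($R{\left(q \right)} = 3 \left(81 + \left(-1 + \frac{1}{3} \cdot 12\right)\right) = 3 \left(81 + \left(-1 + 4\right)\right) = 3 \left(81 + 3\right) = 3 \cdot 84 = 252$)
$n{\left(w \right)} = \left(-67 + w\right) \left(18 + w\right)$ ($n{\left(w \right)} = \left(w + 18\right) \left(w - 67\right) = \left(18 + w\right) \left(-67 + w\right) = \left(-67 + w\right) \left(18 + w\right)$)
$\frac{1}{R{\left(r{\left(-16 \right)} \right)} + n{\left(23 \right)}} = \frac{1}{252 - \left(2333 - 529\right)} = \frac{1}{252 - 1804} = \frac{1}{-1552} = - \frac{1}{1552}$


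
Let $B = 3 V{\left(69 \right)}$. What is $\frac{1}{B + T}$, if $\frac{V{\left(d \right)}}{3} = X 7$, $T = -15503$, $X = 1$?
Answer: $- \frac{1}{15440} \approx -6.4767 \cdot 10^{-5}$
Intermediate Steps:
$V{\left(d \right)} = 21$ ($V{\left(d \right)} = 3 \cdot 1 \cdot 7 = 3 \cdot 7 = 21$)
$B = 63$ ($B = 3 \cdot 21 = 63$)
$\frac{1}{B + T} = \frac{1}{63 - 15503} = \frac{1}{-15440} = - \frac{1}{15440}$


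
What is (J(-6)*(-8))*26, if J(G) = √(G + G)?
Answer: -416*I*√3 ≈ -720.53*I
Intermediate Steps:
J(G) = √2*√G (J(G) = √(2*G) = √2*√G)
(J(-6)*(-8))*26 = ((√2*√(-6))*(-8))*26 = ((√2*(I*√6))*(-8))*26 = ((2*I*√3)*(-8))*26 = -16*I*√3*26 = -416*I*√3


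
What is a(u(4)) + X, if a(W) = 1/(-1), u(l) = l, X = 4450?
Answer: 4449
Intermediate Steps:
a(W) = -1
a(u(4)) + X = -1 + 4450 = 4449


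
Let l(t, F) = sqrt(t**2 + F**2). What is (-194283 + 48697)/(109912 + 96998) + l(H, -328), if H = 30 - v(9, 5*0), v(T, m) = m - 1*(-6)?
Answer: -72793/103455 + 104*sqrt(10) ≈ 328.17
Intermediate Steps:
v(T, m) = 6 + m (v(T, m) = m + 6 = 6 + m)
H = 24 (H = 30 - (6 + 5*0) = 30 - (6 + 0) = 30 - 1*6 = 30 - 6 = 24)
l(t, F) = sqrt(F**2 + t**2)
(-194283 + 48697)/(109912 + 96998) + l(H, -328) = (-194283 + 48697)/(109912 + 96998) + sqrt((-328)**2 + 24**2) = -145586/206910 + sqrt(107584 + 576) = -145586*1/206910 + sqrt(108160) = -72793/103455 + 104*sqrt(10)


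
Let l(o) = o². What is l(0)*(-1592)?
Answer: 0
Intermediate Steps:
l(0)*(-1592) = 0²*(-1592) = 0*(-1592) = 0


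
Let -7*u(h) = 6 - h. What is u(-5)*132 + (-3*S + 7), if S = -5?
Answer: -1298/7 ≈ -185.43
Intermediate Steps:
u(h) = -6/7 + h/7 (u(h) = -(6 - h)/7 = -6/7 + h/7)
u(-5)*132 + (-3*S + 7) = (-6/7 + (⅐)*(-5))*132 + (-3*(-5) + 7) = (-6/7 - 5/7)*132 + (15 + 7) = -11/7*132 + 22 = -1452/7 + 22 = -1298/7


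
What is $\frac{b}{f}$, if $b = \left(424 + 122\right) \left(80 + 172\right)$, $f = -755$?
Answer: $- \frac{137592}{755} \approx -182.24$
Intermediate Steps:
$b = 137592$ ($b = 546 \cdot 252 = 137592$)
$\frac{b}{f} = \frac{137592}{-755} = 137592 \left(- \frac{1}{755}\right) = - \frac{137592}{755}$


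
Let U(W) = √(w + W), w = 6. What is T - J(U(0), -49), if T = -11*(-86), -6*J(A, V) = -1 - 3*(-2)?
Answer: 5681/6 ≈ 946.83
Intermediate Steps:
U(W) = √(6 + W)
J(A, V) = -⅚ (J(A, V) = -(-1 - 3*(-2))/6 = -(-1 + 6)/6 = -⅙*5 = -⅚)
T = 946
T - J(U(0), -49) = 946 - 1*(-⅚) = 946 + ⅚ = 5681/6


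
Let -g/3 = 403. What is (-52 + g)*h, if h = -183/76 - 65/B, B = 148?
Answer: 5047783/1406 ≈ 3590.2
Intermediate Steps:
g = -1209 (g = -3*403 = -1209)
h = -4003/1406 (h = -183/76 - 65/148 = -4003/1406 ≈ -2.8471)
(-52 + g)*h = (-52 - 1209)*(-4003/1406) = -1261*(-4003/1406) = 5047783/1406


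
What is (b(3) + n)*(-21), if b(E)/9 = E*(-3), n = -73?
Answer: 3234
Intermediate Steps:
b(E) = -27*E (b(E) = 9*(E*(-3)) = 9*(-3*E) = -27*E)
(b(3) + n)*(-21) = (-27*3 - 73)*(-21) = (-81 - 73)*(-21) = -154*(-21) = 3234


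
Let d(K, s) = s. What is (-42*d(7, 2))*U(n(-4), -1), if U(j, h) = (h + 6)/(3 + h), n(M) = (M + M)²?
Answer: -210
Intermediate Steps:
n(M) = 4*M² (n(M) = (2*M)² = 4*M²)
U(j, h) = (6 + h)/(3 + h)
(-42*d(7, 2))*U(n(-4), -1) = (-42*2)*((6 - 1)/(3 - 1)) = -84*5/2 = -210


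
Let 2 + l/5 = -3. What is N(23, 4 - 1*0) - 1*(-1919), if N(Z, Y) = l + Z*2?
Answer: 1940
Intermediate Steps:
l = -25 (l = -10 + 5*(-3) = -10 - 15 = -25)
N(Z, Y) = -25 + 2*Z (N(Z, Y) = -25 + Z*2 = -25 + 2*Z)
N(23, 4 - 1*0) - 1*(-1919) = (-25 + 2*23) - 1*(-1919) = (-25 + 46) + 1919 = 21 + 1919 = 1940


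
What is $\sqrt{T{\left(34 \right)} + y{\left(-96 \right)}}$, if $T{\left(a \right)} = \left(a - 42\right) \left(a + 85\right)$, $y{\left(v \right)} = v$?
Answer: $2 i \sqrt{262} \approx 32.373 i$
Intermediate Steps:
$T{\left(a \right)} = \left(-42 + a\right) \left(85 + a\right)$
$\sqrt{T{\left(34 \right)} + y{\left(-96 \right)}} = \sqrt{\left(-3570 + 34^{2} + 43 \cdot 34\right) - 96} = \sqrt{\left(-3570 + 1156 + 1462\right) - 96} = \sqrt{-952 - 96} = \sqrt{-1048} = 2 i \sqrt{262}$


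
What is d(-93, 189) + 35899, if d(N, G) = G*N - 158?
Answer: 18164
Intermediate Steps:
d(N, G) = -158 + G*N
d(-93, 189) + 35899 = (-158 + 189*(-93)) + 35899 = (-158 - 17577) + 35899 = -17735 + 35899 = 18164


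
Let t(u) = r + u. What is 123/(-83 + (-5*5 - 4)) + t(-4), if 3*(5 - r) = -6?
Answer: 213/112 ≈ 1.9018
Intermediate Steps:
r = 7 (r = 5 - ⅓*(-6) = 5 + 2 = 7)
t(u) = 7 + u
123/(-83 + (-5*5 - 4)) + t(-4) = 123/(-83 + (-5*5 - 4)) + (7 - 4) = 123/(-83 + (-25 - 4)) + 3 = 123/(-83 - 29) + 3 = 123/(-112) + 3 = -1/112*123 + 3 = -123/112 + 3 = 213/112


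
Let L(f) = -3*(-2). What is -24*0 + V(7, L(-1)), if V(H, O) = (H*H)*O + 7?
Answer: 301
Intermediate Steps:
L(f) = 6
V(H, O) = 7 + O*H² (V(H, O) = H²*O + 7 = O*H² + 7 = 7 + O*H²)
-24*0 + V(7, L(-1)) = -24*0 + (7 + 6*7²) = 0 + (7 + 6*49) = 0 + (7 + 294) = 0 + 301 = 301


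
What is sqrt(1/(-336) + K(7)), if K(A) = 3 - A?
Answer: I*sqrt(28245)/84 ≈ 2.0007*I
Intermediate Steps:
sqrt(1/(-336) + K(7)) = sqrt(1/(-336) + (3 - 1*7)) = sqrt(-1/336 + (3 - 7)) = sqrt(-1/336 - 4) = sqrt(-1345/336) = I*sqrt(28245)/84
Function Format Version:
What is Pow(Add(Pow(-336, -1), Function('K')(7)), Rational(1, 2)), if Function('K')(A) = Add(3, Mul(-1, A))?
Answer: Mul(Rational(1, 84), I, Pow(28245, Rational(1, 2))) ≈ Mul(2.0007, I)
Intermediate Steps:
Pow(Add(Pow(-336, -1), Function('K')(7)), Rational(1, 2)) = Pow(Add(Pow(-336, -1), Add(3, Mul(-1, 7))), Rational(1, 2)) = Pow(Add(Rational(-1, 336), Add(3, -7)), Rational(1, 2)) = Pow(Add(Rational(-1, 336), -4), Rational(1, 2)) = Pow(Rational(-1345, 336), Rational(1, 2)) = Mul(Rational(1, 84), I, Pow(28245, Rational(1, 2)))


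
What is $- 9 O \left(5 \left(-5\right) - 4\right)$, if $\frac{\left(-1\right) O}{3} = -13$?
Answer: $10179$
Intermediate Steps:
$O = 39$ ($O = \left(-3\right) \left(-13\right) = 39$)
$- 9 O \left(5 \left(-5\right) - 4\right) = \left(-9\right) 39 \left(5 \left(-5\right) - 4\right) = - 351 \left(-25 - 4\right) = \left(-351\right) \left(-29\right) = 10179$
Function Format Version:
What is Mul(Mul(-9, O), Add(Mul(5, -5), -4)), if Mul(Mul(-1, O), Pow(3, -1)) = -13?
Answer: 10179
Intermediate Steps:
O = 39 (O = Mul(-3, -13) = 39)
Mul(Mul(-9, O), Add(Mul(5, -5), -4)) = Mul(Mul(-9, 39), Add(Mul(5, -5), -4)) = Mul(-351, Add(-25, -4)) = Mul(-351, -29) = 10179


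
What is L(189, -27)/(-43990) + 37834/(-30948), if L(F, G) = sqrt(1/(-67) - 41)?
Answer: -18917/15474 - I*sqrt(46029)/1473665 ≈ -1.2225 - 0.00014559*I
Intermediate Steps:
L(F, G) = 2*I*sqrt(46029)/67 (L(F, G) = sqrt(-1/67 - 41) = sqrt(-2748/67) = 2*I*sqrt(46029)/67)
L(189, -27)/(-43990) + 37834/(-30948) = (2*I*sqrt(46029)/67)/(-43990) + 37834/(-30948) = (2*I*sqrt(46029)/67)*(-1/43990) + 37834*(-1/30948) = -I*sqrt(46029)/1473665 - 18917/15474 = -18917/15474 - I*sqrt(46029)/1473665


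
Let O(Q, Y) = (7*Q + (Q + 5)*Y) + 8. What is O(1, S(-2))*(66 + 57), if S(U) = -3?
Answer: -369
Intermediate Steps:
O(Q, Y) = 8 + 7*Q + Y*(5 + Q) (O(Q, Y) = (7*Q + (5 + Q)*Y) + 8 = (7*Q + Y*(5 + Q)) + 8 = 8 + 7*Q + Y*(5 + Q))
O(1, S(-2))*(66 + 57) = (8 + 5*(-3) + 7*1 + 1*(-3))*(66 + 57) = (8 - 15 + 7 - 3)*123 = -3*123 = -369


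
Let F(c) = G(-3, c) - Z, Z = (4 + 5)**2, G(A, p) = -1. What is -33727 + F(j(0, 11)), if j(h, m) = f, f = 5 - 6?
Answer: -33809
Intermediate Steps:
f = -1
j(h, m) = -1
Z = 81 (Z = 9**2 = 81)
F(c) = -82 (F(c) = -1 - 1*81 = -1 - 81 = -82)
-33727 + F(j(0, 11)) = -33727 - 82 = -33809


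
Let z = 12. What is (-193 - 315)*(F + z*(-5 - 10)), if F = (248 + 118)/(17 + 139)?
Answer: 1173226/13 ≈ 90248.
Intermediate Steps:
F = 61/26 (F = 366/156 = 366*(1/156) = 61/26 ≈ 2.3462)
(-193 - 315)*(F + z*(-5 - 10)) = (-193 - 315)*(61/26 + 12*(-5 - 10)) = -508*(61/26 + 12*(-15)) = -508*(61/26 - 180) = -508*(-4619/26) = 1173226/13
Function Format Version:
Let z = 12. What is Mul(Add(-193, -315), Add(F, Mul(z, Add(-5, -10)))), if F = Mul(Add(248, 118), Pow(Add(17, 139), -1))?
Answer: Rational(1173226, 13) ≈ 90248.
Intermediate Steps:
F = Rational(61, 26) (F = Mul(366, Pow(156, -1)) = Mul(366, Rational(1, 156)) = Rational(61, 26) ≈ 2.3462)
Mul(Add(-193, -315), Add(F, Mul(z, Add(-5, -10)))) = Mul(Add(-193, -315), Add(Rational(61, 26), Mul(12, Add(-5, -10)))) = Mul(-508, Add(Rational(61, 26), Mul(12, -15))) = Mul(-508, Add(Rational(61, 26), -180)) = Mul(-508, Rational(-4619, 26)) = Rational(1173226, 13)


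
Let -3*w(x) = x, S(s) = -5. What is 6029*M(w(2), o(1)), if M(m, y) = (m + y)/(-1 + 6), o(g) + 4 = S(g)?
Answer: -174841/15 ≈ -11656.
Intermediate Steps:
w(x) = -x/3
o(g) = -9 (o(g) = -4 - 5 = -9)
M(m, y) = m/5 + y/5 (M(m, y) = (m + y)/5 = (m + y)*(1/5) = m/5 + y/5)
6029*M(w(2), o(1)) = 6029*((-1/3*2)/5 + (1/5)*(-9)) = 6029*((1/5)*(-2/3) - 9/5) = 6029*(-2/15 - 9/5) = 6029*(-29/15) = -174841/15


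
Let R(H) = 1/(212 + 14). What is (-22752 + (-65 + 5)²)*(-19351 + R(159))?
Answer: 41878960200/113 ≈ 3.7061e+8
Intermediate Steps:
R(H) = 1/226
(-22752 + (-65 + 5)²)*(-19351 + R(159)) = (-22752 + (-65 + 5)²)*(-19351 + 1/226) = (-22752 + (-60)²)*(-4373325/226) = (-22752 + 3600)*(-4373325/226) = -19152*(-4373325/226) = 41878960200/113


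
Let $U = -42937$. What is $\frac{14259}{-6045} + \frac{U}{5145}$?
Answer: $- \frac{22194448}{2073435} \approx -10.704$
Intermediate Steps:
$\frac{14259}{-6045} + \frac{U}{5145} = \frac{14259}{-6045} - \frac{42937}{5145} = 14259 \left(- \frac{1}{6045}\right) - \frac{42937}{5145} = - \frac{4753}{2015} - \frac{42937}{5145} = - \frac{22194448}{2073435}$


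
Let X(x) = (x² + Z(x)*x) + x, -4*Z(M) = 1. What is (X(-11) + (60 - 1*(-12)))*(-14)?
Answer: -5173/2 ≈ -2586.5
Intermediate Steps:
Z(M) = -¼ (Z(M) = -¼*1 = -¼)
X(x) = x² + 3*x/4 (X(x) = (x² - x/4) + x = x² + 3*x/4)
(X(-11) + (60 - 1*(-12)))*(-14) = ((¼)*(-11)*(3 + 4*(-11)) + (60 - 1*(-12)))*(-14) = ((¼)*(-11)*(3 - 44) + (60 + 12))*(-14) = ((¼)*(-11)*(-41) + 72)*(-14) = (451/4 + 72)*(-14) = (739/4)*(-14) = -5173/2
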